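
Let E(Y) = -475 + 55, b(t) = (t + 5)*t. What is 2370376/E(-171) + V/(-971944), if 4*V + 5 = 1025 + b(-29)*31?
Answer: -575968775881/102054120 ≈ -5643.8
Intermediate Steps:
b(t) = t*(5 + t) (b(t) = (5 + t)*t = t*(5 + t))
V = 5649 (V = -5/4 + (1025 - 29*(5 - 29)*31)/4 = -5/4 + (1025 - 29*(-24)*31)/4 = -5/4 + (1025 + 696*31)/4 = -5/4 + (1025 + 21576)/4 = -5/4 + (¼)*22601 = -5/4 + 22601/4 = 5649)
E(Y) = -420
2370376/E(-171) + V/(-971944) = 2370376/(-420) + 5649/(-971944) = 2370376*(-1/420) + 5649*(-1/971944) = -592594/105 - 5649/971944 = -575968775881/102054120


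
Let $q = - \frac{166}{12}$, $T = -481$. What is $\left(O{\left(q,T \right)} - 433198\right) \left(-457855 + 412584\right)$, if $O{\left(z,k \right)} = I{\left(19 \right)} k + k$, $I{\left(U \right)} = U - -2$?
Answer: $20090364380$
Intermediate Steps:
$I{\left(U \right)} = 2 + U$ ($I{\left(U \right)} = U + 2 = 2 + U$)
$q = - \frac{83}{6}$ ($q = \left(-166\right) \frac{1}{12} = - \frac{83}{6} \approx -13.833$)
$O{\left(z,k \right)} = 22 k$ ($O{\left(z,k \right)} = \left(2 + 19\right) k + k = 21 k + k = 22 k$)
$\left(O{\left(q,T \right)} - 433198\right) \left(-457855 + 412584\right) = \left(22 \left(-481\right) - 433198\right) \left(-457855 + 412584\right) = \left(-10582 - 433198\right) \left(-45271\right) = \left(-443780\right) \left(-45271\right) = 20090364380$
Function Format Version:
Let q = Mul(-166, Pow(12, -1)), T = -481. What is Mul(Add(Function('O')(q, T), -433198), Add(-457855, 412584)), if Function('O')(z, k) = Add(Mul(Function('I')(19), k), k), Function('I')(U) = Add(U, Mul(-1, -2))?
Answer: 20090364380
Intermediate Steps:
Function('I')(U) = Add(2, U) (Function('I')(U) = Add(U, 2) = Add(2, U))
q = Rational(-83, 6) (q = Mul(-166, Rational(1, 12)) = Rational(-83, 6) ≈ -13.833)
Function('O')(z, k) = Mul(22, k) (Function('O')(z, k) = Add(Mul(Add(2, 19), k), k) = Add(Mul(21, k), k) = Mul(22, k))
Mul(Add(Function('O')(q, T), -433198), Add(-457855, 412584)) = Mul(Add(Mul(22, -481), -433198), Add(-457855, 412584)) = Mul(Add(-10582, -433198), -45271) = Mul(-443780, -45271) = 20090364380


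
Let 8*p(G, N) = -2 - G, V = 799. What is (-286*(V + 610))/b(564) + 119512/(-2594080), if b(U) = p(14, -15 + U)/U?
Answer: 36848474470741/324260 ≈ 1.1364e+8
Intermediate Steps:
p(G, N) = -¼ - G/8 (p(G, N) = (-2 - G)/8 = -¼ - G/8)
b(U) = -2/U (b(U) = (-¼ - ⅛*14)/U = (-¼ - 7/4)/U = -2/U)
(-286*(V + 610))/b(564) + 119512/(-2594080) = (-286*(799 + 610))/((-2/564)) + 119512/(-2594080) = (-286*1409)/((-2*1/564)) + 119512*(-1/2594080) = -402974/(-1/282) - 14939/324260 = -402974*(-282) - 14939/324260 = 113638668 - 14939/324260 = 36848474470741/324260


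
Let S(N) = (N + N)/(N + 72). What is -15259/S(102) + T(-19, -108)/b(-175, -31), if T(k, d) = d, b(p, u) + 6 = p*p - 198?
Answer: -13461630803/1034314 ≈ -13015.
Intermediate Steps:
b(p, u) = -204 + p² (b(p, u) = -6 + (p*p - 198) = -6 + (p² - 198) = -6 + (-198 + p²) = -204 + p²)
S(N) = 2*N/(72 + N) (S(N) = (2*N)/(72 + N) = 2*N/(72 + N))
-15259/S(102) + T(-19, -108)/b(-175, -31) = -15259/(2*102/(72 + 102)) - 108/(-204 + (-175)²) = -15259/(2*102/174) - 108/(-204 + 30625) = -15259/(2*102*(1/174)) - 108/30421 = -15259/34/29 - 108*1/30421 = -15259*29/34 - 108/30421 = -442511/34 - 108/30421 = -13461630803/1034314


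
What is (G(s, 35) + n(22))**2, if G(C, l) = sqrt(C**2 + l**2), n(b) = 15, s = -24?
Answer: (15 + sqrt(1801))**2 ≈ 3299.1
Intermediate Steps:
(G(s, 35) + n(22))**2 = (sqrt((-24)**2 + 35**2) + 15)**2 = (sqrt(576 + 1225) + 15)**2 = (sqrt(1801) + 15)**2 = (15 + sqrt(1801))**2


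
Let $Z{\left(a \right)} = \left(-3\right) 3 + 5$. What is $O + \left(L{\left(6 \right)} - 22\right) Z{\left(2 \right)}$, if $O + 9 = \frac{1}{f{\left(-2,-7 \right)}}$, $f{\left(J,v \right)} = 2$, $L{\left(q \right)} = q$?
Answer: $\frac{111}{2} \approx 55.5$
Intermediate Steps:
$Z{\left(a \right)} = -4$ ($Z{\left(a \right)} = -9 + 5 = -4$)
$O = - \frac{17}{2}$ ($O = -9 + \frac{1}{2} = - \frac{17}{2} \approx -8.5$)
$O + \left(L{\left(6 \right)} - 22\right) Z{\left(2 \right)} = - \frac{17}{2} + \left(6 - 22\right) \left(-4\right) = - \frac{17}{2} - -64 = - \frac{17}{2} + 64 = \frac{111}{2}$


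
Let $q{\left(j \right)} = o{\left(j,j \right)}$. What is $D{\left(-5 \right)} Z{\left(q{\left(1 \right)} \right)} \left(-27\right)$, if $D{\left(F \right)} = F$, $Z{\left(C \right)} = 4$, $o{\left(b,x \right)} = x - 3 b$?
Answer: $540$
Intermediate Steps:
$q{\left(j \right)} = - 2 j$ ($q{\left(j \right)} = j - 3 j = - 2 j$)
$D{\left(-5 \right)} Z{\left(q{\left(1 \right)} \right)} \left(-27\right) = \left(-5\right) 4 \left(-27\right) = \left(-20\right) \left(-27\right) = 540$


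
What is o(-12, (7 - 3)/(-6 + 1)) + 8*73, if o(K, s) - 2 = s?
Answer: 2926/5 ≈ 585.20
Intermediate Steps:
o(K, s) = 2 + s
o(-12, (7 - 3)/(-6 + 1)) + 8*73 = (2 + (7 - 3)/(-6 + 1)) + 8*73 = (2 + 4/(-5)) + 584 = (2 + 4*(-⅕)) + 584 = (2 - ⅘) + 584 = 6/5 + 584 = 2926/5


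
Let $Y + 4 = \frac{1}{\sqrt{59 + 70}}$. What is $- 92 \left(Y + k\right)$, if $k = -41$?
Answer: $4140 - \frac{92 \sqrt{129}}{129} \approx 4131.9$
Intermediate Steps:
$Y = -4 + \frac{\sqrt{129}}{129}$ ($Y = -4 + \frac{1}{\sqrt{59 + 70}} = -4 + \frac{1}{\sqrt{129}} = -4 + \frac{\sqrt{129}}{129} \approx -3.912$)
$- 92 \left(Y + k\right) = - 92 \left(\left(-4 + \frac{\sqrt{129}}{129}\right) - 41\right) = - 92 \left(-45 + \frac{\sqrt{129}}{129}\right) = 4140 - \frac{92 \sqrt{129}}{129}$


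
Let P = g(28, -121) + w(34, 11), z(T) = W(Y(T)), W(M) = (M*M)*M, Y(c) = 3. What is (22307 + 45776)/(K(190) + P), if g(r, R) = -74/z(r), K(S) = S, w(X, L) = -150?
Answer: 1838241/1006 ≈ 1827.3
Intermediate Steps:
W(M) = M**3 (W(M) = M**2*M = M**3)
z(T) = 27 (z(T) = 3**3 = 27)
g(r, R) = -74/27
P = -4124/27 (P = -74/27 - 150 = -4124/27 ≈ -152.74)
(22307 + 45776)/(K(190) + P) = (22307 + 45776)/(190 - 4124/27) = 68083/(1006/27) = 68083*(27/1006) = 1838241/1006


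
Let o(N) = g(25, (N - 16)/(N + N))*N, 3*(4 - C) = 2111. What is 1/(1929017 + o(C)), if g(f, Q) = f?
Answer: 3/5734576 ≈ 5.2314e-7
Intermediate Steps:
C = -2099/3 (C = 4 - 1/3*2111 = 4 - 2111/3 = -2099/3 ≈ -699.67)
o(N) = 25*N
1/(1929017 + o(C)) = 1/(1929017 + 25*(-2099/3)) = 1/(1929017 - 52475/3) = 1/(5734576/3) = 3/5734576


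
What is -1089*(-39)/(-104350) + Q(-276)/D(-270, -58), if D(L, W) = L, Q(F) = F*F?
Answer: -88449253/313050 ≈ -282.54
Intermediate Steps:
Q(F) = F²
-1089*(-39)/(-104350) + Q(-276)/D(-270, -58) = -1089*(-39)/(-104350) + (-276)²/(-270) = 42471*(-1/104350) + 76176*(-1/270) = -42471/104350 - 4232/15 = -88449253/313050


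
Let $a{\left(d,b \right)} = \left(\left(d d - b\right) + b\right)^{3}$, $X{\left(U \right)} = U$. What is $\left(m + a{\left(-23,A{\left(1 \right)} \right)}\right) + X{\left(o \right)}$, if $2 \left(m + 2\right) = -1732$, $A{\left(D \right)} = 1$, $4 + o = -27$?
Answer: $148034990$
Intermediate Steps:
$o = -31$ ($o = -4 - 27 = -31$)
$m = -868$ ($m = -2 + \frac{1}{2} \left(-1732\right) = -2 - 866 = -868$)
$a{\left(d,b \right)} = d^{6}$ ($a{\left(d,b \right)} = \left(\left(d^{2} - b\right) + b\right)^{3} = \left(d^{2}\right)^{3} = d^{6}$)
$\left(m + a{\left(-23,A{\left(1 \right)} \right)}\right) + X{\left(o \right)} = \left(-868 + \left(-23\right)^{6}\right) - 31 = \left(-868 + 148035889\right) - 31 = 148035021 - 31 = 148034990$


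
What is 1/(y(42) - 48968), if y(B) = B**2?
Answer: -1/47204 ≈ -2.1185e-5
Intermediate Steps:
1/(y(42) - 48968) = 1/(42**2 - 48968) = 1/(1764 - 48968) = 1/(-47204) = -1/47204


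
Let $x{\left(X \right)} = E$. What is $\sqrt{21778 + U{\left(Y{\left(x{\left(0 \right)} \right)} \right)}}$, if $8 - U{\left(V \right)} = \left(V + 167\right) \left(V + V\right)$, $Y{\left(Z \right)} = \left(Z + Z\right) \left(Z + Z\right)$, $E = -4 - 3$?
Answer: $3 i \sqrt{13390} \approx 347.15 i$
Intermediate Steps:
$E = -7$
$x{\left(X \right)} = -7$
$Y{\left(Z \right)} = 4 Z^{2}$ ($Y{\left(Z \right)} = 2 Z 2 Z = 4 Z^{2}$)
$U{\left(V \right)} = 8 - 2 V \left(167 + V\right)$ ($U{\left(V \right)} = 8 - \left(V + 167\right) \left(V + V\right) = 8 - \left(167 + V\right) 2 V = 8 - 2 V \left(167 + V\right)$)
$\sqrt{21778 + U{\left(Y{\left(x{\left(0 \right)} \right)} \right)}} = \sqrt{21778 - \left(-8 + 76832 + 334 \cdot 4 \left(-7\right)^{2}\right)} = \sqrt{21778 - \left(-8 + 76832 + 334 \cdot 4 \cdot 49\right)} = \sqrt{21778 - \left(65456 + 76832\right)} = \sqrt{21778 - 142288} = \sqrt{-120510} = 3 i \sqrt{13390}$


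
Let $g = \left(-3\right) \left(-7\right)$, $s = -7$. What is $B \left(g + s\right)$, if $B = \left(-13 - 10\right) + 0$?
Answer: $-322$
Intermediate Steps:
$B = -23$ ($B = -23 + 0 = -23$)
$g = 21$
$B \left(g + s\right) = - 23 \left(21 - 7\right) = \left(-23\right) 14 = -322$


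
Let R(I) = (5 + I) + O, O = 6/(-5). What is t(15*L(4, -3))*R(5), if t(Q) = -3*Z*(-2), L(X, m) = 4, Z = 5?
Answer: 264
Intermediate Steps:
O = -6/5 (O = 6*(-⅕) = -6/5 ≈ -1.2000)
R(I) = 19/5 + I (R(I) = (5 + I) - 6/5 = 19/5 + I)
t(Q) = 30 (t(Q) = -3*5*(-2) = -15*(-2) = 30)
t(15*L(4, -3))*R(5) = 30*(19/5 + 5) = 30*(44/5) = 264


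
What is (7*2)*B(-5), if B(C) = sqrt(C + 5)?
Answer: 0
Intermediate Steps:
B(C) = sqrt(5 + C)
(7*2)*B(-5) = (7*2)*sqrt(5 - 5) = 14*sqrt(0) = 14*0 = 0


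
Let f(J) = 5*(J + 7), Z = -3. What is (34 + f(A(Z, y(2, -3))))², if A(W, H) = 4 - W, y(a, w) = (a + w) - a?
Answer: 10816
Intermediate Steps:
y(a, w) = w
f(J) = 35 + 5*J (f(J) = 5*(7 + J) = 35 + 5*J)
(34 + f(A(Z, y(2, -3))))² = (34 + (35 + 5*(4 - 1*(-3))))² = (34 + (35 + 5*(4 + 3)))² = (34 + (35 + 5*7))² = (34 + (35 + 35))² = (34 + 70)² = 104² = 10816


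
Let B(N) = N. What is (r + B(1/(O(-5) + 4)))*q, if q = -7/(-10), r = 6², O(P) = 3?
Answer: 253/10 ≈ 25.300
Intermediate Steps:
r = 36
q = 7/10 (q = -7*(-⅒) = 7/10 ≈ 0.70000)
(r + B(1/(O(-5) + 4)))*q = (36 + 1/(3 + 4))*(7/10) = (36 + 1/7)*(7/10) = (36 + ⅐)*(7/10) = (253/7)*(7/10) = 253/10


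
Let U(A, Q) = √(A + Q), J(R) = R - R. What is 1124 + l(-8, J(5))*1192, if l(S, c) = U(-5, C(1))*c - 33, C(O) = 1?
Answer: -38212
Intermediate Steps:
J(R) = 0
l(S, c) = -33 + 2*I*c (l(S, c) = √(-5 + 1)*c - 33 = √(-4)*c - 33 = (2*I)*c - 33 = 2*I*c - 33 = -33 + 2*I*c)
1124 + l(-8, J(5))*1192 = 1124 + (-33 + 2*I*0)*1192 = 1124 + (-33 + 0)*1192 = 1124 - 33*1192 = 1124 - 39336 = -38212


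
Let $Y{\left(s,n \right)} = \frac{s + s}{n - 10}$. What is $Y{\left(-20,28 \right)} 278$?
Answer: $- \frac{5560}{9} \approx -617.78$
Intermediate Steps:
$Y{\left(s,n \right)} = \frac{2 s}{-10 + n}$
$Y{\left(-20,28 \right)} 278 = 2 \left(-20\right) \frac{1}{-10 + 28} \cdot 278 = 2 \left(-20\right) \frac{1}{18} \cdot 278 = \left(- \frac{20}{9}\right) 278 = - \frac{5560}{9}$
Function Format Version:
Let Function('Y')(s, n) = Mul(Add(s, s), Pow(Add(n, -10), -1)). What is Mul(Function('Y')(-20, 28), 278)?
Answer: Rational(-5560, 9) ≈ -617.78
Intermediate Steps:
Function('Y')(s, n) = Mul(2, s, Pow(Add(-10, n), -1)) (Function('Y')(s, n) = Mul(Mul(2, s), Pow(Add(-10, n), -1)) = Mul(2, s, Pow(Add(-10, n), -1)))
Mul(Function('Y')(-20, 28), 278) = Mul(Mul(2, -20, Pow(Add(-10, 28), -1)), 278) = Mul(Mul(2, -20, Pow(18, -1)), 278) = Mul(Mul(2, -20, Rational(1, 18)), 278) = Mul(Rational(-20, 9), 278) = Rational(-5560, 9)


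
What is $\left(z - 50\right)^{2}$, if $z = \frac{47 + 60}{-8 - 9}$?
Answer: $\frac{915849}{289} \approx 3169.0$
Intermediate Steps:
$z = - \frac{107}{17}$ ($z = \frac{107}{-17} = 107 \left(- \frac{1}{17}\right) = - \frac{107}{17} \approx -6.2941$)
$\left(z - 50\right)^{2} = \left(- \frac{107}{17} - 50\right)^{2} = \left(- \frac{957}{17}\right)^{2} = \frac{915849}{289}$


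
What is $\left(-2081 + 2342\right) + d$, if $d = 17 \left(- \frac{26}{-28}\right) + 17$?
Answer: $\frac{4113}{14} \approx 293.79$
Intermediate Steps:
$d = \frac{459}{14}$ ($d = 17 \left(\left(-26\right) \left(- \frac{1}{28}\right)\right) + 17 = 17 \cdot \frac{13}{14} + 17 = \frac{221}{14} + 17 = \frac{459}{14} \approx 32.786$)
$\left(-2081 + 2342\right) + d = \left(-2081 + 2342\right) + \frac{459}{14} = 261 + \frac{459}{14} = \frac{4113}{14}$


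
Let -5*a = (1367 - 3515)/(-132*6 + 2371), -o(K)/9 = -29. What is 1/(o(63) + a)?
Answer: 7895/2062743 ≈ 0.0038274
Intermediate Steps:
o(K) = 261 (o(K) = -9*(-29) = 261)
a = 2148/7895 (a = -(1367 - 3515)/(5*(-132*6 + 2371)) = -(-2148)/(5*(-792 + 2371)) = -(-2148)/(5*1579) = -⅕*(-2148/1579) = 2148/7895 ≈ 0.27207)
1/(o(63) + a) = 1/(261 + 2148/7895) = 1/(2062743/7895) = 7895/2062743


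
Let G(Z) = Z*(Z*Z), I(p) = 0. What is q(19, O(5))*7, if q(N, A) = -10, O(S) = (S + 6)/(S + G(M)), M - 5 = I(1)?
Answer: -70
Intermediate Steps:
M = 5 (M = 5 + 0 = 5)
G(Z) = Z**3 (G(Z) = Z*Z**2 = Z**3)
O(S) = (6 + S)/(125 + S) (O(S) = (S + 6)/(S + 5**3) = (6 + S)/(S + 125) = (6 + S)/(125 + S))
q(19, O(5))*7 = -10*7 = -70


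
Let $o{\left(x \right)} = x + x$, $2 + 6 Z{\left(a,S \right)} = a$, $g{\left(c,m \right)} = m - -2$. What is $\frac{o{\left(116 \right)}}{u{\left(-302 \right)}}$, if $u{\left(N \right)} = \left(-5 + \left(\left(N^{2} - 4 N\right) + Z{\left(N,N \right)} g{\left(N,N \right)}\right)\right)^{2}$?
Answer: $\frac{232}{11579266449} \approx 2.0036 \cdot 10^{-8}$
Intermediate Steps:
$g{\left(c,m \right)} = 2 + m$ ($g{\left(c,m \right)} = m + 2 = 2 + m$)
$Z{\left(a,S \right)} = - \frac{1}{3} + \frac{a}{6}$
$o{\left(x \right)} = 2 x$
$u{\left(N \right)} = \left(-5 + N^{2} - 4 N + \left(2 + N\right) \left(- \frac{1}{3} + \frac{N}{6}\right)\right)^{2}$ ($u{\left(N \right)} = \left(-5 + \left(\left(N^{2} - 4 N\right) + \left(- \frac{1}{3} + \frac{N}{6}\right) \left(2 + N\right)\right)\right)^{2} = \left(-5 + \left(\left(N^{2} - 4 N\right) + \left(2 + N\right) \left(- \frac{1}{3} + \frac{N}{6}\right)\right)\right)^{2} = \left(-5 + \left(N^{2} - 4 N + \left(2 + N\right) \left(- \frac{1}{3} + \frac{N}{6}\right)\right)\right)^{2} = \left(-5 + N^{2} - 4 N + \left(2 + N\right) \left(- \frac{1}{3} + \frac{N}{6}\right)\right)^{2}$)
$\frac{o{\left(116 \right)}}{u{\left(-302 \right)}} = \frac{2 \cdot 116}{\frac{1}{36} \left(-34 - -7248 + 7 \left(-302\right)^{2}\right)^{2}} = \frac{232}{\frac{1}{36} \left(-34 + 7248 + 7 \cdot 91204\right)^{2}} = \frac{232}{\frac{1}{36} \left(-34 + 7248 + 638428\right)^{2}} = \frac{232}{\frac{1}{36} \cdot 645642^{2}} = \frac{232}{\frac{1}{36} \cdot 416853592164} = \frac{232}{11579266449}$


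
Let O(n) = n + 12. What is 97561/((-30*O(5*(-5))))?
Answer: 97561/390 ≈ 250.16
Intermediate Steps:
O(n) = 12 + n
97561/((-30*O(5*(-5)))) = 97561/((-30*(12 + 5*(-5)))) = 97561/((-30*(12 - 25))) = 97561/((-30*(-13))) = 97561/390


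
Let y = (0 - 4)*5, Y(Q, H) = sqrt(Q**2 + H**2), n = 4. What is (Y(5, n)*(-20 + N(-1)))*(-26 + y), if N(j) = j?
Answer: 966*sqrt(41) ≈ 6185.4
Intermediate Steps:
Y(Q, H) = sqrt(H**2 + Q**2)
y = -20 (y = -4*5 = -20)
(Y(5, n)*(-20 + N(-1)))*(-26 + y) = (sqrt(4**2 + 5**2)*(-20 - 1))*(-26 - 20) = (sqrt(16 + 25)*(-21))*(-46) = (sqrt(41)*(-21))*(-46) = -21*sqrt(41)*(-46) = 966*sqrt(41)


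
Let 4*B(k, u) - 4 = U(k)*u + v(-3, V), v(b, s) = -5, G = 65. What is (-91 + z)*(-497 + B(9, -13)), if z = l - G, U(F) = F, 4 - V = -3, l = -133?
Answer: 304317/2 ≈ 1.5216e+5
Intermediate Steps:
V = 7 (V = 4 - 1*(-3) = 4 + 3 = 7)
z = -198 (z = -133 - 1*65 = -133 - 65 = -198)
B(k, u) = -¼ + k*u/4 (B(k, u) = 1 + (k*u - 5)/4 = 1 + (-5 + k*u)/4 = 1 + (-5/4 + k*u/4) = -¼ + k*u/4)
(-91 + z)*(-497 + B(9, -13)) = (-91 - 198)*(-497 + (-¼ + (¼)*9*(-13))) = -289*(-497 + (-¼ - 117/4)) = -289*(-497 - 59/2) = -289*(-1053/2) = 304317/2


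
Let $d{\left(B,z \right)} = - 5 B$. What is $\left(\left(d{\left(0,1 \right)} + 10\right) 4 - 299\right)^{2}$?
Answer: $67081$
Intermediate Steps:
$\left(\left(d{\left(0,1 \right)} + 10\right) 4 - 299\right)^{2} = \left(\left(\left(-5\right) 0 + 10\right) 4 - 299\right)^{2} = \left(\left(0 + 10\right) 4 - 299\right)^{2} = \left(10 \cdot 4 - 299\right)^{2} = \left(40 - 299\right)^{2} = \left(-259\right)^{2} = 67081$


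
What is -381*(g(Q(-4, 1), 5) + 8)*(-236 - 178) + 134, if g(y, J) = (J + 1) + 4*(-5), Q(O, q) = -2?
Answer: -946270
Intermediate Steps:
g(y, J) = -19 + J (g(y, J) = (1 + J) - 20 = -19 + J)
-381*(g(Q(-4, 1), 5) + 8)*(-236 - 178) + 134 = -381*((-19 + 5) + 8)*(-236 - 178) + 134 = -381*(-14 + 8)*(-414) + 134 = -(-2286)*(-414) + 134 = -381*2484 + 134 = -946404 + 134 = -946270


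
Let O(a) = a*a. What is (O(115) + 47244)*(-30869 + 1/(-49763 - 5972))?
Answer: -104035929822804/55735 ≈ -1.8666e+9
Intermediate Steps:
O(a) = a²
(O(115) + 47244)*(-30869 + 1/(-49763 - 5972)) = (115² + 47244)*(-30869 + 1/(-49763 - 5972)) = (13225 + 47244)*(-30869 + 1/(-55735)) = 60469*(-30869 - 1/55735) = 60469*(-1720483716/55735) = -104035929822804/55735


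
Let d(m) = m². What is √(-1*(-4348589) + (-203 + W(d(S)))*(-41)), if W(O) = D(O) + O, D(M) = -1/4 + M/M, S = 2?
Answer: √17426869/2 ≈ 2087.3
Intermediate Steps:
D(M) = ¾ (D(M) = -1*¼ + 1 = -¼ + 1 = ¾)
W(O) = ¾ + O
√(-1*(-4348589) + (-203 + W(d(S)))*(-41)) = √(-1*(-4348589) + (-203 + (¾ + 2²))*(-41)) = √(4348589 + (-203 + (¾ + 4))*(-41)) = √(4348589 + (-203 + 19/4)*(-41)) = √(4348589 - 793/4*(-41)) = √(4348589 + 32513/4) = √(17426869/4) = √17426869/2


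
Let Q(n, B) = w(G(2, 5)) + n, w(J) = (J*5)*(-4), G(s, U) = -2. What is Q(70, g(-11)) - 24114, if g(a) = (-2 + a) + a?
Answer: -24004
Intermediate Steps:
g(a) = -2 + 2*a
w(J) = -20*J (w(J) = (5*J)*(-4) = -20*J)
Q(n, B) = 40 + n (Q(n, B) = -20*(-2) + n = 40 + n)
Q(70, g(-11)) - 24114 = (40 + 70) - 24114 = 110 - 24114 = -24004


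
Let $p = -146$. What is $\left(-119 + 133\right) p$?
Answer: $-2044$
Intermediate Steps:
$\left(-119 + 133\right) p = \left(-119 + 133\right) \left(-146\right) = 14 \left(-146\right) = -2044$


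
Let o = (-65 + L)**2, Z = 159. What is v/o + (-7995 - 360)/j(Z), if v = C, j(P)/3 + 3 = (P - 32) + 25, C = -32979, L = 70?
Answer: -4983496/3725 ≈ -1337.9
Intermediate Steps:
o = 25 (o = (-65 + 70)**2 = 5**2 = 25)
j(P) = -30 + 3*P (j(P) = -9 + 3*((P - 32) + 25) = -9 + 3*((-32 + P) + 25) = -9 + 3*(-7 + P) = -9 + (-21 + 3*P) = -30 + 3*P)
v = -32979
v/o + (-7995 - 360)/j(Z) = -32979/25 + (-7995 - 360)/(-30 + 3*159) = -32979*1/25 - 8355/(-30 + 477) = -32979/25 - 8355/447 = -32979/25 - 8355*1/447 = -32979/25 - 2785/149 = -4983496/3725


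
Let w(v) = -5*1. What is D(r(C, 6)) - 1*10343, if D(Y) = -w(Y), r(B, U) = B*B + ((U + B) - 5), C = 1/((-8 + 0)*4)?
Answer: -10338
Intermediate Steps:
w(v) = -5
C = -1/32 (C = (¼)/(-8) = -⅛*¼ = -1/32 ≈ -0.031250)
r(B, U) = -5 + B + U + B² (r(B, U) = B² + ((B + U) - 5) = B² + (-5 + B + U) = -5 + B + U + B²)
D(Y) = 5 (D(Y) = -1*(-5) = 5)
D(r(C, 6)) - 1*10343 = 5 - 1*10343 = 5 - 10343 = -10338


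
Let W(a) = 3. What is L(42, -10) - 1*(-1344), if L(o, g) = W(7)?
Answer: 1347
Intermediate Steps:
L(o, g) = 3
L(42, -10) - 1*(-1344) = 3 - 1*(-1344) = 3 + 1344 = 1347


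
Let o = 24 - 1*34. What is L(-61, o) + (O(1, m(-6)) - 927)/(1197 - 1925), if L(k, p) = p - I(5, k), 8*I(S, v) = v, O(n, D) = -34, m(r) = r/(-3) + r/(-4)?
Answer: -96/91 ≈ -1.0549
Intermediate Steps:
m(r) = -7*r/12 (m(r) = r*(-1/3) + r*(-1/4) = -r/3 - r/4 = -7*r/12)
o = -10 (o = 24 - 34 = -10)
I(S, v) = v/8
L(k, p) = p - k/8
L(-61, o) + (O(1, m(-6)) - 927)/(1197 - 1925) = (-10 - 1/8*(-61)) + (-34 - 927)/(1197 - 1925) = (-10 + 61/8) - 961/(-728) = -19/8 - 961*(-1/728) = -19/8 + 961/728 = -96/91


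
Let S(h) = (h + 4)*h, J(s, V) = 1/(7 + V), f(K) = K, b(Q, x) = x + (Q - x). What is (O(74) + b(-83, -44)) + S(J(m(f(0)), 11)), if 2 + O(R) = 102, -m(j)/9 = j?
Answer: 5581/324 ≈ 17.225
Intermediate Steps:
b(Q, x) = Q
m(j) = -9*j
S(h) = h*(4 + h) (S(h) = (4 + h)*h = h*(4 + h))
O(R) = 100 (O(R) = -2 + 102 = 100)
(O(74) + b(-83, -44)) + S(J(m(f(0)), 11)) = (100 - 83) + (4 + 1/(7 + 11))/(7 + 11) = 17 + (4 + 1/18)/18 = 17 + (1/18)*(73/18) = 17 + 73/324 = 5581/324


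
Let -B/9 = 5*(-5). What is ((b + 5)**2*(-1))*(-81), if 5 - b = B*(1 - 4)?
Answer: 38007225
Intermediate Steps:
B = 225 (B = -45*(-5) = -9*(-25) = 225)
b = 680 (b = 5 - 225*(1 - 4) = 5 - 225*(-3) = 5 - 1*(-675) = 5 + 675 = 680)
((b + 5)**2*(-1))*(-81) = ((680 + 5)**2*(-1))*(-81) = (685**2*(-1))*(-81) = (469225*(-1))*(-81) = -469225*(-81) = 38007225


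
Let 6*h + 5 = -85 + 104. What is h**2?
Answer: 49/9 ≈ 5.4444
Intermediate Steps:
h = 7/3 (h = -5/6 + (-85 + 104)/6 = -5/6 + (1/6)*19 = -5/6 + 19/6 = 7/3 ≈ 2.3333)
h**2 = (7/3)**2 = 49/9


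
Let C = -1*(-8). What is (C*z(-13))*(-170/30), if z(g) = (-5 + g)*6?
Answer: 4896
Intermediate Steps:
C = 8
z(g) = -30 + 6*g
(C*z(-13))*(-170/30) = (8*(-30 + 6*(-13)))*(-170/30) = (8*(-30 - 78))*(-170*1/30) = (8*(-108))*(-17/3) = -864*(-17/3) = 4896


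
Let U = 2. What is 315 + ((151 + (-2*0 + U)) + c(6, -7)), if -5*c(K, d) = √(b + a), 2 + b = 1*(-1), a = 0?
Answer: 468 - I*√3/5 ≈ 468.0 - 0.34641*I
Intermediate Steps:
b = -3 (b = -2 + 1*(-1) = -2 - 1 = -3)
c(K, d) = -I*√3/5 (c(K, d) = -√(-3 + 0)/5 = -I*√3/5)
315 + ((151 + (-2*0 + U)) + c(6, -7)) = 315 + ((151 + (-2*0 + 2)) - I*√3/5) = 315 + ((151 + (0 + 2)) - I*√3/5) = 315 + ((151 + 2) - I*√3/5) = 315 + (153 - I*√3/5) = 468 - I*√3/5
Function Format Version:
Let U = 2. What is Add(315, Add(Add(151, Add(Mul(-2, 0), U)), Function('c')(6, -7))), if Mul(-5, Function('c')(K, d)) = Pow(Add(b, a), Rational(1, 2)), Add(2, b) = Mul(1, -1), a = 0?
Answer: Add(468, Mul(Rational(-1, 5), I, Pow(3, Rational(1, 2)))) ≈ Add(468.00, Mul(-0.34641, I))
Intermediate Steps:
b = -3 (b = Add(-2, Mul(1, -1)) = Add(-2, -1) = -3)
Function('c')(K, d) = Mul(Rational(-1, 5), I, Pow(3, Rational(1, 2))) (Function('c')(K, d) = Mul(Rational(-1, 5), Pow(Add(-3, 0), Rational(1, 2))) = Mul(Rational(-1, 5), Pow(-3, Rational(1, 2))) = Mul(Rational(-1, 5), Mul(I, Pow(3, Rational(1, 2)))) = Mul(Rational(-1, 5), I, Pow(3, Rational(1, 2))))
Add(315, Add(Add(151, Add(Mul(-2, 0), U)), Function('c')(6, -7))) = Add(315, Add(Add(151, Add(Mul(-2, 0), 2)), Mul(Rational(-1, 5), I, Pow(3, Rational(1, 2))))) = Add(315, Add(Add(151, Add(0, 2)), Mul(Rational(-1, 5), I, Pow(3, Rational(1, 2))))) = Add(315, Add(Add(151, 2), Mul(Rational(-1, 5), I, Pow(3, Rational(1, 2))))) = Add(315, Add(153, Mul(Rational(-1, 5), I, Pow(3, Rational(1, 2))))) = Add(468, Mul(Rational(-1, 5), I, Pow(3, Rational(1, 2))))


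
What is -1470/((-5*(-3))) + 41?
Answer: -57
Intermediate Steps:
-1470/((-5*(-3))) + 41 = -1470/15 + 41 = -30*49/15 + 41 = -98 + 41 = -57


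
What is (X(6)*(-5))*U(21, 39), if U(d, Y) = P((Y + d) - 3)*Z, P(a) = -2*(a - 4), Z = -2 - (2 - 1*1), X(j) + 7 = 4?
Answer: 4770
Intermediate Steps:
X(j) = -3 (X(j) = -7 + 4 = -3)
Z = -3 (Z = -2 - (2 - 1) = -2 - 1*1 = -2 - 1 = -3)
P(a) = 8 - 2*a (P(a) = -2*(-4 + a) = 8 - 2*a)
U(d, Y) = -42 + 6*Y + 6*d (U(d, Y) = (8 - 2*((Y + d) - 3))*(-3) = (8 - 2*(-3 + Y + d))*(-3) = (8 + (6 - 2*Y - 2*d))*(-3) = (14 - 2*Y - 2*d)*(-3) = -42 + 6*Y + 6*d)
(X(6)*(-5))*U(21, 39) = (-3*(-5))*(-42 + 6*39 + 6*21) = 15*(-42 + 234 + 126) = 15*318 = 4770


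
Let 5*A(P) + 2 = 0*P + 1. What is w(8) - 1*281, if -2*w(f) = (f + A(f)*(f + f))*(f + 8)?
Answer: -1597/5 ≈ -319.40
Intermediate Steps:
A(P) = -⅕ (A(P) = -⅖ + (0*P + 1)/5 = -⅖ + (0 + 1)/5 = -⅖ + (⅕)*1 = -⅖ + ⅕ = -⅕)
w(f) = -3*f*(8 + f)/10 (w(f) = -(f - (f + f)/5)*(f + 8)/2 = -(f - 2*f/5)*(8 + f)/2 = -3*f/5*(8 + f)/2 = -3*f*(8 + f)/10)
w(8) - 1*281 = -3/10*8*(8 + 8) - 1*281 = -3/10*8*16 - 281 = -192/5 - 281 = -1597/5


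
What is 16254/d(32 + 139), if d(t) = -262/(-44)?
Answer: 357588/131 ≈ 2729.7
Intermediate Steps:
d(t) = 131/22 (d(t) = -262*(-1/44) = 131/22)
16254/d(32 + 139) = 16254/(131/22) = 16254*(22/131) = 357588/131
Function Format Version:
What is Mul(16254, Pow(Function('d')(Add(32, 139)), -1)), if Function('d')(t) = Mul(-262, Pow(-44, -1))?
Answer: Rational(357588, 131) ≈ 2729.7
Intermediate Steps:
Function('d')(t) = Rational(131, 22) (Function('d')(t) = Mul(-262, Rational(-1, 44)) = Rational(131, 22))
Mul(16254, Pow(Function('d')(Add(32, 139)), -1)) = Mul(16254, Pow(Rational(131, 22), -1)) = Mul(16254, Rational(22, 131)) = Rational(357588, 131)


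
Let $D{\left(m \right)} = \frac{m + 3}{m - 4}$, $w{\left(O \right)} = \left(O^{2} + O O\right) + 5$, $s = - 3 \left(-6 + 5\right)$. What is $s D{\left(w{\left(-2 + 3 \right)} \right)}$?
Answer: $10$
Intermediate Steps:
$s = 3$ ($s = \left(-3\right) \left(-1\right) = 3$)
$w{\left(O \right)} = 5 + 2 O^{2}$ ($w{\left(O \right)} = \left(O^{2} + O^{2}\right) + 5 = 2 O^{2} + 5 = 5 + 2 O^{2}$)
$D{\left(m \right)} = \frac{3 + m}{-4 + m}$
$s D{\left(w{\left(-2 + 3 \right)} \right)} = 3 \frac{3 + \left(5 + 2 \left(-2 + 3\right)^{2}\right)}{-4 + \left(5 + 2 \left(-2 + 3\right)^{2}\right)} = 3 \frac{3 + \left(5 + 2 \cdot 1^{2}\right)}{-4 + \left(5 + 2 \cdot 1^{2}\right)} = 3 \frac{3 + \left(5 + 2 \cdot 1\right)}{-4 + \left(5 + 2 \cdot 1\right)} = 3 \frac{3 + \left(5 + 2\right)}{-4 + \left(5 + 2\right)} = 3 \frac{3 + 7}{-4 + 7} = 3 \cdot \frac{1}{3} \cdot 10 = 3 \cdot \frac{10}{3} = 10$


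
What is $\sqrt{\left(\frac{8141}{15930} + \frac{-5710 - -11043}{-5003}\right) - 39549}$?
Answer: $\frac{i \sqrt{27912044463864147870}}{26565930} \approx 198.87 i$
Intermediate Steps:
$\sqrt{\left(\frac{8141}{15930} + \frac{-5710 - -11043}{-5003}\right) - 39549} = \sqrt{\left(8141 \cdot \frac{1}{15930} + \left(-5710 + 11043\right) \left(- \frac{1}{5003}\right)\right) - 39549} = \sqrt{\left(\frac{8141}{15930} + 5333 \left(- \frac{1}{5003}\right)\right) - 39549} = \sqrt{\left(\frac{8141}{15930} - \frac{5333}{5003}\right) - 39549} = \sqrt{- \frac{44225267}{79697790} - 39549} = \sqrt{- \frac{3152012121977}{79697790}} = \frac{i \sqrt{27912044463864147870}}{26565930}$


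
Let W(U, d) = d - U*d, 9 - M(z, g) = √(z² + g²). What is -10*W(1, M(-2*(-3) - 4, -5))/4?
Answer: 0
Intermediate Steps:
M(z, g) = 9 - √(g² + z²) (M(z, g) = 9 - √(z² + g²) = 9 - √(g² + z²))
W(U, d) = d - U*d
-10*W(1, M(-2*(-3) - 4, -5))/4 = -10*(9 - √((-5)² + (-2*(-3) - 4)²))*(1 - 1*1)/4 = -10*(9 - √(25 + (6 - 4)²))*(1 - 1)*(¼) = -10*(9 - √(25 + 2²))*0*(¼) = -10*(9 - √(25 + 4))*0*(¼) = -10*(9 - √29)*0*(¼) = -10*0*(¼) = 0*(¼) = 0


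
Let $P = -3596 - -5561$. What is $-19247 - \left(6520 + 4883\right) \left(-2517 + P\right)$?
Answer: $6275209$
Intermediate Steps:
$P = 1965$ ($P = -3596 + 5561 = 1965$)
$-19247 - \left(6520 + 4883\right) \left(-2517 + P\right) = -19247 - \left(6520 + 4883\right) \left(-2517 + 1965\right) = -19247 - 11403 \left(-552\right) = -19247 - -6294456 = -19247 + 6294456 = 6275209$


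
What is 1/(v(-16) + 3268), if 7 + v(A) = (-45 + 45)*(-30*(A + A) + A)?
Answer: 1/3261 ≈ 0.00030665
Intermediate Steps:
v(A) = -7 (v(A) = -7 + (-45 + 45)*(-30*(A + A) + A) = -7 + 0*(-60*A + A) = -7 + 0*(-59*A) = -7 + 0 = -7)
1/(v(-16) + 3268) = 1/(-7 + 3268) = 1/3261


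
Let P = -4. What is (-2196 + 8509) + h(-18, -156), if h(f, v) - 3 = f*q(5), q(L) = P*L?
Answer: 6676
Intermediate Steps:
q(L) = -4*L
h(f, v) = 3 - 20*f (h(f, v) = 3 + f*(-4*5) = 3 + f*(-20) = 3 - 20*f)
(-2196 + 8509) + h(-18, -156) = (-2196 + 8509) + (3 - 20*(-18)) = 6313 + (3 + 360) = 6313 + 363 = 6676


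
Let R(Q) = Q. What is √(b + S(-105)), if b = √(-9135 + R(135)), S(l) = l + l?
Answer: √(-210 + 30*I*√10) ≈ 3.1964 + 14.84*I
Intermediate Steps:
S(l) = 2*l
b = 30*I*√10 (b = √(-9135 + 135) = √(-9000) = 30*I*√10 ≈ 94.868*I)
√(b + S(-105)) = √(30*I*√10 + 2*(-105)) = √(30*I*√10 - 210) = √(-210 + 30*I*√10)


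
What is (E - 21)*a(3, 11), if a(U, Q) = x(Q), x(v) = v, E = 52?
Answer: 341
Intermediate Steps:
a(U, Q) = Q
(E - 21)*a(3, 11) = (52 - 21)*11 = 31*11 = 341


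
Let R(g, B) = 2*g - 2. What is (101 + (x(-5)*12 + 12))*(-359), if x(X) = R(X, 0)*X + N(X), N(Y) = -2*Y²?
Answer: -83647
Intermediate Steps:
R(g, B) = -2 + 2*g
x(X) = -2*X² + X*(-2 + 2*X) (x(X) = (-2 + 2*X)*X - 2*X² = X*(-2 + 2*X) - 2*X² = -2*X² + X*(-2 + 2*X))
(101 + (x(-5)*12 + 12))*(-359) = (101 + (-2*(-5)*12 + 12))*(-359) = (101 + (10*12 + 12))*(-359) = (101 + (120 + 12))*(-359) = (101 + 132)*(-359) = 233*(-359) = -83647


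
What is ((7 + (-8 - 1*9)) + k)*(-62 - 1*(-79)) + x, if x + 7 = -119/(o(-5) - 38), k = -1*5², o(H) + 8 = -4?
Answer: -29981/50 ≈ -599.62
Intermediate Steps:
o(H) = -12 (o(H) = -8 - 4 = -12)
k = -25 (k = -1*25 = -25)
x = -231/50 (x = -7 - 119/(-12 - 38) = -7 - 119/(-50) = -7 - 119*(-1/50) = -7 + 119/50 = -231/50 ≈ -4.6200)
((7 + (-8 - 1*9)) + k)*(-62 - 1*(-79)) + x = ((7 + (-8 - 1*9)) - 25)*(-62 - 1*(-79)) - 231/50 = ((7 + (-8 - 9)) - 25)*(-62 + 79) - 231/50 = ((7 - 17) - 25)*17 - 231/50 = (-10 - 25)*17 - 231/50 = -35*17 - 231/50 = -595 - 231/50 = -29981/50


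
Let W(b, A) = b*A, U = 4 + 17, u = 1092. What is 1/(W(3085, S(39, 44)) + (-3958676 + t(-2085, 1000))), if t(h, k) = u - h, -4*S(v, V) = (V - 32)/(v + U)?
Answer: -4/15822613 ≈ -2.5280e-7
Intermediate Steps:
U = 21
S(v, V) = -(-32 + V)/(4*(21 + v)) (S(v, V) = -(V - 32)/(4*(v + 21)) = -(-32 + V)/(4*(21 + v)))
W(b, A) = A*b
t(h, k) = 1092 - h
1/(W(3085, S(39, 44)) + (-3958676 + t(-2085, 1000))) = 1/(((32 - 1*44)/(4*(21 + 39)))*3085 + (-3958676 + (1092 - 1*(-2085)))) = 1/(((¼)*(32 - 44)/60)*3085 + (-3958676 + (1092 + 2085))) = 1/(((¼)*(1/60)*(-12))*3085 + (-3958676 + 3177)) = 1/(-1/20*3085 - 3955499) = 1/(-617/4 - 3955499) = 1/(-15822613/4) = -4/15822613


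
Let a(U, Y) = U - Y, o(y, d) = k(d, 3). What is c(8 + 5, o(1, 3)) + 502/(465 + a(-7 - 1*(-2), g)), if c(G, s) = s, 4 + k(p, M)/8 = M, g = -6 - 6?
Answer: -1637/236 ≈ -6.9364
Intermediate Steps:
g = -12
k(p, M) = -32 + 8*M
o(y, d) = -8 (o(y, d) = -32 + 8*3 = -32 + 24 = -8)
c(8 + 5, o(1, 3)) + 502/(465 + a(-7 - 1*(-2), g)) = -8 + 502/(465 + ((-7 - 1*(-2)) - 1*(-12))) = -8 + 502/(465 + ((-7 + 2) + 12)) = -8 + 502/(465 + (-5 + 12)) = -8 + 502/(465 + 7) = -8 + 502/472 = -8 + (1/472)*502 = -8 + 251/236 = -1637/236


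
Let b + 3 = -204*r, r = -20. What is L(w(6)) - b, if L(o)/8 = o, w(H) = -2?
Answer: -4093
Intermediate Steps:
L(o) = 8*o
b = 4077 (b = -3 - 204*(-20) = -3 + 4080 = 4077)
L(w(6)) - b = 8*(-2) - 1*4077 = -16 - 4077 = -4093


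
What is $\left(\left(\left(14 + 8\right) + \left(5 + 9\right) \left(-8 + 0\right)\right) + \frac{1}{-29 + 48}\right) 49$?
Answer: $- \frac{83741}{19} \approx -4407.4$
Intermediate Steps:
$\left(\left(\left(14 + 8\right) + \left(5 + 9\right) \left(-8 + 0\right)\right) + \frac{1}{-29 + 48}\right) 49 = \left(\left(22 + 14 \left(-8\right)\right) + \frac{1}{19}\right) 49 = \left(\left(22 - 112\right) + \frac{1}{19}\right) 49 = \left(-90 + \frac{1}{19}\right) 49 = \left(- \frac{1709}{19}\right) 49 = - \frac{83741}{19}$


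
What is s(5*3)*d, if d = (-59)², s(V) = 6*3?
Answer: 62658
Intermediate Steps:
s(V) = 18
d = 3481
s(5*3)*d = 18*3481 = 62658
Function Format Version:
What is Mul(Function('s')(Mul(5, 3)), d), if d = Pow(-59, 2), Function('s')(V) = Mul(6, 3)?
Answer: 62658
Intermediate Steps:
Function('s')(V) = 18
d = 3481
Mul(Function('s')(Mul(5, 3)), d) = Mul(18, 3481) = 62658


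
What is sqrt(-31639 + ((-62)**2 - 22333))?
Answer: 4*I*sqrt(3133) ≈ 223.89*I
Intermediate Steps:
sqrt(-31639 + ((-62)**2 - 22333)) = sqrt(-31639 + (3844 - 22333)) = sqrt(-31639 - 18489) = sqrt(-50128) = 4*I*sqrt(3133)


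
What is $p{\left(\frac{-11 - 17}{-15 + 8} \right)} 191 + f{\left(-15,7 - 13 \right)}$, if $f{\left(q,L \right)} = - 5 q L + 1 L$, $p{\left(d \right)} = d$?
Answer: $308$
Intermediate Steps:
$f{\left(q,L \right)} = L - 5 L q$ ($f{\left(q,L \right)} = - 5 L q + L = L - 5 L q$)
$p{\left(\frac{-11 - 17}{-15 + 8} \right)} 191 + f{\left(-15,7 - 13 \right)} = \frac{-11 - 17}{-15 + 8} \cdot 191 + \left(7 - 13\right) \left(1 - -75\right) = - \frac{28}{-7} \cdot 191 + \left(7 - 13\right) \left(1 + 75\right) = \left(-28\right) \left(- \frac{1}{7}\right) 191 - 456 = 4 \cdot 191 - 456 = 764 - 456 = 308$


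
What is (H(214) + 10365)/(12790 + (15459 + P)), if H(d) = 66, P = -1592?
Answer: 9/23 ≈ 0.39130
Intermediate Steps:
(H(214) + 10365)/(12790 + (15459 + P)) = (66 + 10365)/(12790 + (15459 - 1592)) = 10431/(12790 + 13867) = 10431/26657 = 10431*(1/26657) = 9/23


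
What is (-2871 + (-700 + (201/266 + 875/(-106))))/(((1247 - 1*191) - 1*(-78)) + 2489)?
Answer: -25224840/25538527 ≈ -0.98772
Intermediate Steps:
(-2871 + (-700 + (201/266 + 875/(-106))))/(((1247 - 1*191) - 1*(-78)) + 2489) = (-2871 + (-700 + (201*(1/266) + 875*(-1/106))))/(((1247 - 191) + 78) + 2489) = (-2871 + (-700 + (201/266 - 875/106)))/((1056 + 78) + 2489) = (-2871 + (-700 - 52861/7049))/(1134 + 2489) = (-2871 - 4987161/7049)/3623 = -25224840/7049*1/3623 = -25224840/25538527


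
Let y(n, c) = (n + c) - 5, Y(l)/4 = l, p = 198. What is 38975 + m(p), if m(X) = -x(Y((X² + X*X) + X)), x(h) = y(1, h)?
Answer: -275445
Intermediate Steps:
Y(l) = 4*l
y(n, c) = -5 + c + n (y(n, c) = (c + n) - 5 = -5 + c + n)
x(h) = -4 + h (x(h) = -5 + h + 1 = -4 + h)
m(X) = 4 - 8*X² - 4*X (m(X) = -(-4 + 4*((X² + X*X) + X)) = -(-4 + 4*((X² + X²) + X)) = -(-4 + 4*(2*X² + X)) = -(-4 + 4*(X + 2*X²)) = -(-4 + (4*X + 8*X²)) = -(-4 + 4*X + 8*X²) = 4 - 8*X² - 4*X)
38975 + m(p) = 38975 + (4 - 4*198*(1 + 2*198)) = 38975 + (4 - 4*198*(1 + 396)) = 38975 + (4 - 4*198*397) = 38975 + (4 - 314424) = 38975 - 314420 = -275445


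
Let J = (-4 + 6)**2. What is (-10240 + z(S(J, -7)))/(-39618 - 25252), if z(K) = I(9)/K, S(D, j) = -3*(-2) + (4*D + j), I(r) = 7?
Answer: 153593/973050 ≈ 0.15785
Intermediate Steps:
J = 4 (J = 2**2 = 4)
S(D, j) = 6 + j + 4*D (S(D, j) = 6 + (j + 4*D) = 6 + j + 4*D)
z(K) = 7/K
(-10240 + z(S(J, -7)))/(-39618 - 25252) = (-10240 + 7/(6 - 7 + 4*4))/(-39618 - 25252) = (-10240 + 7/(6 - 7 + 16))/(-64870) = (-10240 + 7/15)*(-1/64870) = -153593/15*(-1/64870) = 153593/973050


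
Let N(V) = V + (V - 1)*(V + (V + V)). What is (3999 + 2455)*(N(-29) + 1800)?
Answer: 28274974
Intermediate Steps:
N(V) = V + 3*V*(-1 + V) (N(V) = V + (-1 + V)*(V + 2*V) = V + (-1 + V)*(3*V) = V + 3*V*(-1 + V))
(3999 + 2455)*(N(-29) + 1800) = (3999 + 2455)*(-29*(-2 + 3*(-29)) + 1800) = 6454*(-29*(-2 - 87) + 1800) = 6454*(-29*(-89) + 1800) = 6454*(2581 + 1800) = 6454*4381 = 28274974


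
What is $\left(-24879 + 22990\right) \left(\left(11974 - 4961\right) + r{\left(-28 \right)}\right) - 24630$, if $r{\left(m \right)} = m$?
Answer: $-13219295$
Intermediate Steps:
$\left(-24879 + 22990\right) \left(\left(11974 - 4961\right) + r{\left(-28 \right)}\right) - 24630 = \left(-24879 + 22990\right) \left(\left(11974 - 4961\right) - 28\right) - 24630 = - 1889 \left(\left(11974 - 4961\right) - 28\right) - 24630 = - 1889 \left(7013 - 28\right) - 24630 = \left(-1889\right) 6985 - 24630 = -13194665 - 24630 = -13219295$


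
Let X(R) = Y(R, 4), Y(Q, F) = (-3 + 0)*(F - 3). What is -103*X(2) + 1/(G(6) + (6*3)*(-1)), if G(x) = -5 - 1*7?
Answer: 9269/30 ≈ 308.97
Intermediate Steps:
Y(Q, F) = 9 - 3*F (Y(Q, F) = -3*(-3 + F) = 9 - 3*F)
G(x) = -12 (G(x) = -5 - 7 = -12)
X(R) = -3 (X(R) = 9 - 3*4 = 9 - 12 = -3)
-103*X(2) + 1/(G(6) + (6*3)*(-1)) = -103*(-3) + 1/(-12 + (6*3)*(-1)) = 309 + 1/(-12 + 18*(-1)) = 309 + 1/(-12 - 18) = 309 + 1/(-30) = 309 - 1/30 = 9269/30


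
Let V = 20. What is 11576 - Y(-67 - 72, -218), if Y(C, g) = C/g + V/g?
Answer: 2523449/218 ≈ 11575.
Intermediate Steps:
Y(C, g) = 20/g + C/g (Y(C, g) = C/g + 20/g = 20/g + C/g)
11576 - Y(-67 - 72, -218) = 11576 - (20 + (-67 - 72))/(-218) = 11576 - (-1)*(20 - 139)/218 = 11576 - (-1)*(-119)/218 = 11576 - 1*119/218 = 11576 - 119/218 = 2523449/218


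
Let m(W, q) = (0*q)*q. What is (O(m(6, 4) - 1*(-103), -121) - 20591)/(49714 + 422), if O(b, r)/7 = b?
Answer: -9935/25068 ≈ -0.39632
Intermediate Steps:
m(W, q) = 0 (m(W, q) = 0*q = 0)
O(b, r) = 7*b
(O(m(6, 4) - 1*(-103), -121) - 20591)/(49714 + 422) = (7*(0 - 1*(-103)) - 20591)/(49714 + 422) = (7*(0 + 103) - 20591)/50136 = (7*103 - 20591)*(1/50136) = (721 - 20591)*(1/50136) = -19870*1/50136 = -9935/25068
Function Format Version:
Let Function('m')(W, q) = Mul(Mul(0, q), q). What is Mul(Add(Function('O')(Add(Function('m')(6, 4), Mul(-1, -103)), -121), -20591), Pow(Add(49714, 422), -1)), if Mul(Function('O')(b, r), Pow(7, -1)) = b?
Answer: Rational(-9935, 25068) ≈ -0.39632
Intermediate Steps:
Function('m')(W, q) = 0 (Function('m')(W, q) = Mul(0, q) = 0)
Function('O')(b, r) = Mul(7, b)
Mul(Add(Function('O')(Add(Function('m')(6, 4), Mul(-1, -103)), -121), -20591), Pow(Add(49714, 422), -1)) = Mul(Add(Mul(7, Add(0, Mul(-1, -103))), -20591), Pow(Add(49714, 422), -1)) = Mul(Add(Mul(7, Add(0, 103)), -20591), Pow(50136, -1)) = Mul(Add(Mul(7, 103), -20591), Rational(1, 50136)) = Mul(Add(721, -20591), Rational(1, 50136)) = Mul(-19870, Rational(1, 50136)) = Rational(-9935, 25068)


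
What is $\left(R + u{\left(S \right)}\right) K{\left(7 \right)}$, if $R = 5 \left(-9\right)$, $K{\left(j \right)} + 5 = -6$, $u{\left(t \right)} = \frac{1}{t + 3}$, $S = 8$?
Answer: $494$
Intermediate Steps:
$u{\left(t \right)} = \frac{1}{3 + t}$
$K{\left(j \right)} = -11$ ($K{\left(j \right)} = -5 - 6 = -11$)
$R = -45$
$\left(R + u{\left(S \right)}\right) K{\left(7 \right)} = \left(-45 + \frac{1}{3 + 8}\right) \left(-11\right) = \left(-45 + \frac{1}{11}\right) \left(-11\right) = \left(- \frac{494}{11}\right) \left(-11\right) = 494$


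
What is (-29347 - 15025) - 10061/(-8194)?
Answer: -363574107/8194 ≈ -44371.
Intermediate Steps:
(-29347 - 15025) - 10061/(-8194) = -44372 - 10061*(-1/8194) = -44372 + 10061/8194 = -363574107/8194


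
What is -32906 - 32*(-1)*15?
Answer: -32426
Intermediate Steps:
-32906 - 32*(-1)*15 = -32906 - (-32)*15 = -32906 - 1*(-480) = -32906 + 480 = -32426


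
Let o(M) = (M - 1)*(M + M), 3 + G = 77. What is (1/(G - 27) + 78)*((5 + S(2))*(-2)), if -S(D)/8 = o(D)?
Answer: 198018/47 ≈ 4213.1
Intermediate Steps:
G = 74 (G = -3 + 77 = 74)
o(M) = 2*M*(-1 + M) (o(M) = (-1 + M)*(2*M) = 2*M*(-1 + M))
S(D) = -16*D*(-1 + D)
(1/(G - 27) + 78)*((5 + S(2))*(-2)) = (1/(74 - 27) + 78)*((5 + 16*2*(1 - 1*2))*(-2)) = (1/47 + 78)*((5 + 16*2*(1 - 2))*(-2)) = (1/47 + 78)*((5 + 16*2*(-1))*(-2)) = 3667*((5 - 32)*(-2))/47 = 3667*(-27*(-2))/47 = (3667/47)*54 = 198018/47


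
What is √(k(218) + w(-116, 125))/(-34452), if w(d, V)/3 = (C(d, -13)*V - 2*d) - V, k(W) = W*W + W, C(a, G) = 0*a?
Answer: -√48063/34452 ≈ -0.0063634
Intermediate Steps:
C(a, G) = 0
k(W) = W + W² (k(W) = W² + W = W + W²)
w(d, V) = -6*d - 3*V (w(d, V) = 3*((0*V - 2*d) - V) = 3*((0 - 2*d) - V) = 3*(-2*d - V) = 3*(-V - 2*d) = -6*d - 3*V)
√(k(218) + w(-116, 125))/(-34452) = √(218*(1 + 218) + (-6*(-116) - 3*125))/(-34452) = √(218*219 + (696 - 375))*(-1/34452) = √(47742 + 321)*(-1/34452) = √48063*(-1/34452) = -√48063/34452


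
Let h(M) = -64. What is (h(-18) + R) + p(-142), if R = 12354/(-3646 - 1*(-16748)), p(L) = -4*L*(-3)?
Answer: -11575991/6551 ≈ -1767.1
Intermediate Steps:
p(L) = 12*L
R = 6177/6551 (R = 12354/(-3646 + 16748) = 12354/13102 = 12354*(1/13102) = 6177/6551 ≈ 0.94291)
(h(-18) + R) + p(-142) = (-64 + 6177/6551) + 12*(-142) = -413087/6551 - 1704 = -11575991/6551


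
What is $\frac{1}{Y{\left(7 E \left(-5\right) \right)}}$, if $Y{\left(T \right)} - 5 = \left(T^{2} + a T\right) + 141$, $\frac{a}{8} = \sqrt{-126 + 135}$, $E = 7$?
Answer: $\frac{1}{54291} \approx 1.8419 \cdot 10^{-5}$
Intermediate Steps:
$a = 24$ ($a = 8 \sqrt{-126 + 135} = 8 \sqrt{9} = 8 \cdot 3 = 24$)
$Y{\left(T \right)} = 146 + T^{2} + 24 T$ ($Y{\left(T \right)} = 5 + \left(\left(T^{2} + 24 T\right) + 141\right) = 5 + \left(141 + T^{2} + 24 T\right) = 146 + T^{2} + 24 T$)
$\frac{1}{Y{\left(7 E \left(-5\right) \right)}} = \frac{1}{146 + \left(7 \cdot 7 \left(-5\right)\right)^{2} + 24 \cdot 7 \cdot 7 \left(-5\right)} = \frac{1}{146 + \left(49 \left(-5\right)\right)^{2} + 24 \cdot 49 \left(-5\right)} = \frac{1}{146 + \left(-245\right)^{2} + 24 \left(-245\right)} = \frac{1}{146 + 60025 - 5880} = \frac{1}{54291}$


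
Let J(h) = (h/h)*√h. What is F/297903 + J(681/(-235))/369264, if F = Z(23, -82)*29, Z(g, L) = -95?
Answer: -2755/297903 + I*√160035/86777040 ≈ -0.009248 + 4.61e-6*I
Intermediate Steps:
J(h) = √h (J(h) = 1*√h = √h)
F = -2755 (F = -95*29 = -2755)
F/297903 + J(681/(-235))/369264 = -2755/297903 + √(681/(-235))/369264 = -2755*1/297903 + √(681*(-1/235))*(1/369264) = -2755/297903 + √(-681/235)*(1/369264) = -2755/297903 + (I*√160035/235)*(1/369264) = -2755/297903 + I*√160035/86777040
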